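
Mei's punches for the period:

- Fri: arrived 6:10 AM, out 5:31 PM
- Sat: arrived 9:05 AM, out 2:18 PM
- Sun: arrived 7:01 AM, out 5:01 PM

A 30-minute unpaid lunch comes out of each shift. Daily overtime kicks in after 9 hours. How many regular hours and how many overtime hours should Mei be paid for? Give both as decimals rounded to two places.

Fri: 6:10 AM–5:31 PM = 11 h 21 min; less 30 min break → 10 h 51 min
Sat: 9:05 AM–2:18 PM = 5 h 13 min; less 30 min break → 4 h 43 min
Sun: 7:01 AM–5:01 PM = 10 h 0 min; less 30 min break → 9 h 30 min
Fri reg 9 h 0 min / OT 1 h 51 min; Sat reg 4 h 43 min / OT 0 h 0 min; Sun reg 9 h 0 min / OT 0 h 30 min.
Totals: regular 22 h 43 min, overtime 2 h 21 min.

Regular 22.72 hours, overtime 2.35 hours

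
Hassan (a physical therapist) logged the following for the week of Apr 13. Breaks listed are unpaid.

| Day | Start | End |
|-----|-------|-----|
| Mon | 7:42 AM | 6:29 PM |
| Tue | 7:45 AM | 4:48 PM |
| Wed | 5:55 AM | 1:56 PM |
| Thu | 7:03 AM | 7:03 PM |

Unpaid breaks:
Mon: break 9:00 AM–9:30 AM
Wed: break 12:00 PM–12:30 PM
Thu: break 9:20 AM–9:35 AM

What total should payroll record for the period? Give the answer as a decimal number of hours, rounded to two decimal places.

Mon: 7:42 AM–6:29 PM = 10 h 47 min; less 30 min break → 10 h 17 min
Tue: 7:45 AM–4:48 PM = 9 h 3 min
Wed: 5:55 AM–1:56 PM = 8 h 1 min; less 30 min break → 7 h 31 min
Thu: 7:03 AM–7:03 PM = 12 h 0 min; less 15 min break → 11 h 45 min
Total: 10 h 17 min + 9 h 3 min + 7 h 31 min + 11 h 45 min = 38 h 36 min.

38.60 hours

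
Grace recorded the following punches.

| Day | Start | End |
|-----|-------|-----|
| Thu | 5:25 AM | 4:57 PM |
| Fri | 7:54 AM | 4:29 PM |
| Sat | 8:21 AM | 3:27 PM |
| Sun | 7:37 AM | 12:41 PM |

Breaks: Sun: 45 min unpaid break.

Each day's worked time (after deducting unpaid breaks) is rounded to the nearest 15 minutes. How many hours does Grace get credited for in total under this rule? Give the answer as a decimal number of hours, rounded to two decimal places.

Thu: 5:25 AM–4:57 PM = 11 h 32 min → rounds to 11 h 30 min
Fri: 7:54 AM–4:29 PM = 8 h 35 min → rounds to 8 h 30 min
Sat: 8:21 AM–3:27 PM = 7 h 6 min → rounds to 7 h 0 min
Sun: 7:37 AM–12:41 PM = 5 h 4 min − 45 min = 4 h 19 min → rounds to 4 h 15 min
Total credited: 31 h 15 min.

31.25 hours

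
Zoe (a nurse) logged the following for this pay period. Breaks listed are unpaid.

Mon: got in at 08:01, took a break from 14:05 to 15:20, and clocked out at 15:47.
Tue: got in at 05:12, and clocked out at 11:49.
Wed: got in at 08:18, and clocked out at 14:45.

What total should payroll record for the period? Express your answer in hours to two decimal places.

Mon: 08:01–15:47 = 7 h 46 min; less 75 min break → 6 h 31 min
Tue: 05:12–11:49 = 6 h 37 min
Wed: 08:18–14:45 = 6 h 27 min
Total: 6 h 31 min + 6 h 37 min + 6 h 27 min = 19 h 35 min.

19.58 hours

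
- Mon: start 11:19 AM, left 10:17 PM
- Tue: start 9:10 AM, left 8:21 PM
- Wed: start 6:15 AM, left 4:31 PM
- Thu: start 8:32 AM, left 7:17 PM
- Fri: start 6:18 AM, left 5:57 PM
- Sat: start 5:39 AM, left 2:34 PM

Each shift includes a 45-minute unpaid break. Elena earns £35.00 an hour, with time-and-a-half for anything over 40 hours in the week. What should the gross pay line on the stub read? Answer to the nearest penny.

£2409.75

Mon: 11:19 AM–10:17 PM = 10 h 58 min; less 45 min break → 10 h 13 min
Tue: 9:10 AM–8:21 PM = 11 h 11 min; less 45 min break → 10 h 26 min
Wed: 6:15 AM–4:31 PM = 10 h 16 min; less 45 min break → 9 h 31 min
Thu: 8:32 AM–7:17 PM = 10 h 45 min; less 45 min break → 10 h 0 min
Fri: 6:18 AM–5:57 PM = 11 h 39 min; less 45 min break → 10 h 54 min
Sat: 5:39 AM–2:34 PM = 8 h 55 min; less 45 min break → 8 h 10 min
Total worked: 59 h 14 min = 3554 min.
Regular 40 h 0 min = 2400 min at £35.00/h; overtime 19 h 14 min = 1154 min at £52.50/h.
Pay = (2400 × £35.00 + 1154 × £52.50) ÷ 60 = £2409.75.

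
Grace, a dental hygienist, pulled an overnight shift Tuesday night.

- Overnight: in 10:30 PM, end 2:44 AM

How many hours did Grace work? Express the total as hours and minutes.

Overnight: 10:30 PM → midnight = 1 h 30 min; midnight → 2:44 AM = 2 h 44 min; span 4 h 14 min

4 h 14 min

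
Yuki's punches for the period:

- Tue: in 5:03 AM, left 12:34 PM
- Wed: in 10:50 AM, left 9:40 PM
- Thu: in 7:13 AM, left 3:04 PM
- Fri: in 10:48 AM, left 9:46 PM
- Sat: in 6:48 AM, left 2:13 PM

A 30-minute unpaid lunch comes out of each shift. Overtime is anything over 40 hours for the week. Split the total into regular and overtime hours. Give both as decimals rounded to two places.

Tue: 5:03 AM–12:34 PM = 7 h 31 min; less 30 min break → 7 h 1 min
Wed: 10:50 AM–9:40 PM = 10 h 50 min; less 30 min break → 10 h 20 min
Thu: 7:13 AM–3:04 PM = 7 h 51 min; less 30 min break → 7 h 21 min
Fri: 10:48 AM–9:46 PM = 10 h 58 min; less 30 min break → 10 h 28 min
Sat: 6:48 AM–2:13 PM = 7 h 25 min; less 30 min break → 6 h 55 min
Total worked: 42 h 5 min = 42.08 h.
Threshold 40 h → overtime 2 h 5 min, regular 40 h 0 min.

Regular 40.00 hours, overtime 2.08 hours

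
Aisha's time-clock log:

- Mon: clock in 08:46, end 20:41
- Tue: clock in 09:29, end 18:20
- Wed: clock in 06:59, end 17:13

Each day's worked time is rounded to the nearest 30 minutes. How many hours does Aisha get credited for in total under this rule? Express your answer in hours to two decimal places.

31.00 hours

Mon: 08:46–20:41 = 11 h 55 min → rounds to 12 h 0 min
Tue: 09:29–18:20 = 8 h 51 min → rounds to 9 h 0 min
Wed: 06:59–17:13 = 10 h 14 min → rounds to 10 h 0 min
Total credited: 31 h 0 min.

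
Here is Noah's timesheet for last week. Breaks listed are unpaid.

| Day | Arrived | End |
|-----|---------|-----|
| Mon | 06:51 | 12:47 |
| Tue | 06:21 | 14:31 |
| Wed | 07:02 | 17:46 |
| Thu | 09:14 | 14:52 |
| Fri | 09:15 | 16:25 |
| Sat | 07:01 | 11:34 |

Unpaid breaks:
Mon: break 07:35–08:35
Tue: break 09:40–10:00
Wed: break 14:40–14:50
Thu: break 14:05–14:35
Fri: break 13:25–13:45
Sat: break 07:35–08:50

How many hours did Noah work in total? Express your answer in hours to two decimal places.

Mon: 06:51–12:47 = 5 h 56 min; less 60 min break → 4 h 56 min
Tue: 06:21–14:31 = 8 h 10 min; less 20 min break → 7 h 50 min
Wed: 07:02–17:46 = 10 h 44 min; less 10 min break → 10 h 34 min
Thu: 09:14–14:52 = 5 h 38 min; less 30 min break → 5 h 8 min
Fri: 09:15–16:25 = 7 h 10 min; less 20 min break → 6 h 50 min
Sat: 07:01–11:34 = 4 h 33 min; less 75 min break → 3 h 18 min
Total: 4 h 56 min + 7 h 50 min + 10 h 34 min + 5 h 8 min + 6 h 50 min + 3 h 18 min = 38 h 36 min.

38.60 hours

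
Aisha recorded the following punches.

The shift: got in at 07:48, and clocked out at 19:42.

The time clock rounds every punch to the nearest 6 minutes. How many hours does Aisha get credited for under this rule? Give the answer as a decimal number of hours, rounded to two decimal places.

The shift: in 07:48→07:48, out 19:42→19:42; 11 h 54 min

11.90 hours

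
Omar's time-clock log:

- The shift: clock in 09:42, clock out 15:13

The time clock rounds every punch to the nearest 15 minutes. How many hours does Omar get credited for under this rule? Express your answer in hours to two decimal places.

The shift: in 09:42→09:45, out 15:13→15:15; 5 h 30 min

5.50 hours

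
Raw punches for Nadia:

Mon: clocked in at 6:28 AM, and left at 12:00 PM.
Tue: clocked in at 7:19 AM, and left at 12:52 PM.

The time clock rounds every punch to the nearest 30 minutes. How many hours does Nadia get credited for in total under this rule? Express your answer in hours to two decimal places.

Mon: in 6:28 AM→6:30 AM, out 12:00 PM→12:00 PM; 5 h 30 min
Tue: in 7:19 AM→7:30 AM, out 12:52 PM→1:00 PM; 5 h 30 min
Total credited: 11 h 0 min.

11.00 hours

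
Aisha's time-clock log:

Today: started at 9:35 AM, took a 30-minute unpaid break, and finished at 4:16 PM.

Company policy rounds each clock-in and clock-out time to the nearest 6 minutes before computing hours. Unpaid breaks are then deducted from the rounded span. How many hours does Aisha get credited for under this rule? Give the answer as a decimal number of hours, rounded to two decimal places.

6.20 hours

Today: in 9:35 AM→9:36 AM, out 4:16 PM→4:18 PM; 6 h 42 min − 30 min = 6 h 12 min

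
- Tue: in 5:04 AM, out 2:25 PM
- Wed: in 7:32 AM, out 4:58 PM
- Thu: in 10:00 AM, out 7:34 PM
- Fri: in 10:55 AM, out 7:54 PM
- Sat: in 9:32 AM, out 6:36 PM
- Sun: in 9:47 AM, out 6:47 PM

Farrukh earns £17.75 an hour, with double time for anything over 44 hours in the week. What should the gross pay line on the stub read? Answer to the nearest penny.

Tue: 5:04 AM–2:25 PM = 9 h 21 min
Wed: 7:32 AM–4:58 PM = 9 h 26 min
Thu: 10:00 AM–7:34 PM = 9 h 34 min
Fri: 10:55 AM–7:54 PM = 8 h 59 min
Sat: 9:32 AM–6:36 PM = 9 h 4 min
Sun: 9:47 AM–6:47 PM = 9 h 0 min
Total worked: 55 h 24 min = 3324 min.
Regular 44 h 0 min = 2640 min at £17.75/h; overtime 11 h 24 min = 684 min at £35.50/h.
Pay = (2640 × £17.75 + 684 × £35.50) ÷ 60 = £1185.70.

£1185.70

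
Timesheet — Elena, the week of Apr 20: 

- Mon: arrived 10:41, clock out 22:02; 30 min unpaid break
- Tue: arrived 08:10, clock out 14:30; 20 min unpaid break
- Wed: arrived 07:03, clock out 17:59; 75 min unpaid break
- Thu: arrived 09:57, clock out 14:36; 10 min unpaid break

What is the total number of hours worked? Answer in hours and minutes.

31 h 1 min

Mon: 10:41–22:02 = 11 h 21 min; less 30 min break → 10 h 51 min
Tue: 08:10–14:30 = 6 h 20 min; less 20 min break → 6 h 0 min
Wed: 07:03–17:59 = 10 h 56 min; less 75 min break → 9 h 41 min
Thu: 09:57–14:36 = 4 h 39 min; less 10 min break → 4 h 29 min
Total: 10 h 51 min + 6 h 0 min + 9 h 41 min + 4 h 29 min = 31 h 1 min.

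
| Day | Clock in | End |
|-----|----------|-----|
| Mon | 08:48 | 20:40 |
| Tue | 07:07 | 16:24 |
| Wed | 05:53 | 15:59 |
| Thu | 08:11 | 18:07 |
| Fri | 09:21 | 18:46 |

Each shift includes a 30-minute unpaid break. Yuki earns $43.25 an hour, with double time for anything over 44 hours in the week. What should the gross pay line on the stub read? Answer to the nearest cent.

Mon: 08:48–20:40 = 11 h 52 min; less 30 min break → 11 h 22 min
Tue: 07:07–16:24 = 9 h 17 min; less 30 min break → 8 h 47 min
Wed: 05:53–15:59 = 10 h 6 min; less 30 min break → 9 h 36 min
Thu: 08:11–18:07 = 9 h 56 min; less 30 min break → 9 h 26 min
Fri: 09:21–18:46 = 9 h 25 min; less 30 min break → 8 h 55 min
Total worked: 48 h 6 min = 2886 min.
Regular 44 h 0 min = 2640 min at $43.25/h; overtime 4 h 6 min = 246 min at $86.50/h.
Pay = (2640 × $43.25 + 246 × $86.50) ÷ 60 = $2257.65.

$2257.65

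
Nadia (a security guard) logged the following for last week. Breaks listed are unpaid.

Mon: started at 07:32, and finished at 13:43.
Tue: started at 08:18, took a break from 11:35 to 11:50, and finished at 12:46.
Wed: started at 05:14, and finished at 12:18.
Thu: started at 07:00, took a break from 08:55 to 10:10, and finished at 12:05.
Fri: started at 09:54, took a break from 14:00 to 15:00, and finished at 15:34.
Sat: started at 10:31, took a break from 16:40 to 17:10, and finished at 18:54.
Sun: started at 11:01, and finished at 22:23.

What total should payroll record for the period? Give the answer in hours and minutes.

Mon: 07:32–13:43 = 6 h 11 min
Tue: 08:18–12:46 = 4 h 28 min; less 15 min break → 4 h 13 min
Wed: 05:14–12:18 = 7 h 4 min
Thu: 07:00–12:05 = 5 h 5 min; less 75 min break → 3 h 50 min
Fri: 09:54–15:34 = 5 h 40 min; less 60 min break → 4 h 40 min
Sat: 10:31–18:54 = 8 h 23 min; less 30 min break → 7 h 53 min
Sun: 11:01–22:23 = 11 h 22 min
Total: 6 h 11 min + 4 h 13 min + 7 h 4 min + 3 h 50 min + 4 h 40 min + 7 h 53 min + 11 h 22 min = 45 h 13 min.

45 h 13 min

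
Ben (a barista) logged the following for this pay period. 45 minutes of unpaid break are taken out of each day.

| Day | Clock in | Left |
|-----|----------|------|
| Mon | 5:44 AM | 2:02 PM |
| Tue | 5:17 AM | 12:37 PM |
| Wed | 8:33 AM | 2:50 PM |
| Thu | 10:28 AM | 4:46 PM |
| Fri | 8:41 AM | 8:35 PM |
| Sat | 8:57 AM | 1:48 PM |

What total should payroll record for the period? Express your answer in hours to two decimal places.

40.47 hours

Mon: 5:44 AM–2:02 PM = 8 h 18 min; less 45 min break → 7 h 33 min
Tue: 5:17 AM–12:37 PM = 7 h 20 min; less 45 min break → 6 h 35 min
Wed: 8:33 AM–2:50 PM = 6 h 17 min; less 45 min break → 5 h 32 min
Thu: 10:28 AM–4:46 PM = 6 h 18 min; less 45 min break → 5 h 33 min
Fri: 8:41 AM–8:35 PM = 11 h 54 min; less 45 min break → 11 h 9 min
Sat: 8:57 AM–1:48 PM = 4 h 51 min; less 45 min break → 4 h 6 min
Total: 7 h 33 min + 6 h 35 min + 5 h 32 min + 5 h 33 min + 11 h 9 min + 4 h 6 min = 40 h 28 min.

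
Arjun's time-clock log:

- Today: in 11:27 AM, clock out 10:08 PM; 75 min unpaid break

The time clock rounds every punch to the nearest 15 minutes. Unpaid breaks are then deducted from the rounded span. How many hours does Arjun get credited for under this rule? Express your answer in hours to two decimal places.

Today: in 11:27 AM→11:30 AM, out 10:08 PM→10:15 PM; 10 h 45 min − 75 min = 9 h 30 min

9.50 hours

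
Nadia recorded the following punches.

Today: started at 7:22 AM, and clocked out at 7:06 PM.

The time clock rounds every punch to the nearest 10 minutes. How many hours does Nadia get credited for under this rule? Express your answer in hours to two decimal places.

Today: in 7:22 AM→7:20 AM, out 7:06 PM→7:10 PM; 11 h 50 min

11.83 hours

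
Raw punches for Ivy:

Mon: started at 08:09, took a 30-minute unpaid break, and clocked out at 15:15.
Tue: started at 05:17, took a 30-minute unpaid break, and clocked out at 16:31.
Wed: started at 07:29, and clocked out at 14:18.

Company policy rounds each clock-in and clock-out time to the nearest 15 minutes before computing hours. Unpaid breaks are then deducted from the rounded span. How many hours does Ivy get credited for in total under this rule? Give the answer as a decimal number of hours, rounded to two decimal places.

Mon: in 08:09→08:15, out 15:15→15:15; 7 h 0 min − 30 min = 6 h 30 min
Tue: in 05:17→05:15, out 16:31→16:30; 11 h 15 min − 30 min = 10 h 45 min
Wed: in 07:29→07:30, out 14:18→14:15; 6 h 45 min
Total credited: 24 h 0 min.

24.00 hours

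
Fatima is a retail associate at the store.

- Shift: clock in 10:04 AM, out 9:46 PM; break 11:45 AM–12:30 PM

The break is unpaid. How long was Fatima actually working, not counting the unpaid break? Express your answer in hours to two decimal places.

Shift: 10:04 AM–9:46 PM = 11 h 42 min; less 45 min break → 10 h 57 min

10.95 hours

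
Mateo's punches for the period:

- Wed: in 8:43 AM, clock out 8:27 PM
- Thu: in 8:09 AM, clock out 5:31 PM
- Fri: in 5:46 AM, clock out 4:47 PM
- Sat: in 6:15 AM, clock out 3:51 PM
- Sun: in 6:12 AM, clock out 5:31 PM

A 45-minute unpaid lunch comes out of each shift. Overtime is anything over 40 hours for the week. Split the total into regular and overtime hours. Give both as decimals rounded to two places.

Wed: 8:43 AM–8:27 PM = 11 h 44 min; less 45 min break → 10 h 59 min
Thu: 8:09 AM–5:31 PM = 9 h 22 min; less 45 min break → 8 h 37 min
Fri: 5:46 AM–4:47 PM = 11 h 1 min; less 45 min break → 10 h 16 min
Sat: 6:15 AM–3:51 PM = 9 h 36 min; less 45 min break → 8 h 51 min
Sun: 6:12 AM–5:31 PM = 11 h 19 min; less 45 min break → 10 h 34 min
Total worked: 49 h 17 min = 49.28 h.
Threshold 40 h → overtime 9 h 17 min, regular 40 h 0 min.

Regular 40.00 hours, overtime 9.28 hours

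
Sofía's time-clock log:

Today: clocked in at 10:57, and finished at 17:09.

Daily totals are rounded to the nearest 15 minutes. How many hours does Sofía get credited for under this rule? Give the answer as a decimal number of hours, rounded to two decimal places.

Today: 10:57–17:09 = 6 h 12 min → rounds to 6 h 15 min

6.25 hours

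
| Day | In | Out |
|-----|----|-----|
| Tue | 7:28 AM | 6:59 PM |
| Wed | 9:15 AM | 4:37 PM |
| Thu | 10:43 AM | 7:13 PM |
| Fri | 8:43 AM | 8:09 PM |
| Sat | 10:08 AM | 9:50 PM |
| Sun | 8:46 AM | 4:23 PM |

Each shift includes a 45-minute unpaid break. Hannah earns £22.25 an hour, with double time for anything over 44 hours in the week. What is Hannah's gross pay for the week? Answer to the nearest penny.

Tue: 7:28 AM–6:59 PM = 11 h 31 min; less 45 min break → 10 h 46 min
Wed: 9:15 AM–4:37 PM = 7 h 22 min; less 45 min break → 6 h 37 min
Thu: 10:43 AM–7:13 PM = 8 h 30 min; less 45 min break → 7 h 45 min
Fri: 8:43 AM–8:09 PM = 11 h 26 min; less 45 min break → 10 h 41 min
Sat: 10:08 AM–9:50 PM = 11 h 42 min; less 45 min break → 10 h 57 min
Sun: 8:46 AM–4:23 PM = 7 h 37 min; less 45 min break → 6 h 52 min
Total worked: 53 h 38 min = 3218 min.
Regular 44 h 0 min = 2640 min at £22.25/h; overtime 9 h 38 min = 578 min at £44.50/h.
Pay = (2640 × £22.25 + 578 × £44.50) ÷ 60 = £1407.68.

£1407.68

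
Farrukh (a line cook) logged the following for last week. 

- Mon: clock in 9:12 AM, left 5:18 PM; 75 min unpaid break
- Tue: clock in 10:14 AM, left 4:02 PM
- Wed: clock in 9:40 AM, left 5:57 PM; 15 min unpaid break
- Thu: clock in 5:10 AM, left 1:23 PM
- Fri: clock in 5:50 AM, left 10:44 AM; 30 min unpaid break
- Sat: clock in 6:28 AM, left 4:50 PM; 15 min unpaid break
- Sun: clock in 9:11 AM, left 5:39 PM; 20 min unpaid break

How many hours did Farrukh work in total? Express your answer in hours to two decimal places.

51.55 hours

Mon: 9:12 AM–5:18 PM = 8 h 6 min; less 75 min break → 6 h 51 min
Tue: 10:14 AM–4:02 PM = 5 h 48 min
Wed: 9:40 AM–5:57 PM = 8 h 17 min; less 15 min break → 8 h 2 min
Thu: 5:10 AM–1:23 PM = 8 h 13 min
Fri: 5:50 AM–10:44 AM = 4 h 54 min; less 30 min break → 4 h 24 min
Sat: 6:28 AM–4:50 PM = 10 h 22 min; less 15 min break → 10 h 7 min
Sun: 9:11 AM–5:39 PM = 8 h 28 min; less 20 min break → 8 h 8 min
Total: 6 h 51 min + 5 h 48 min + 8 h 2 min + 8 h 13 min + 4 h 24 min + 10 h 7 min + 8 h 8 min = 51 h 33 min.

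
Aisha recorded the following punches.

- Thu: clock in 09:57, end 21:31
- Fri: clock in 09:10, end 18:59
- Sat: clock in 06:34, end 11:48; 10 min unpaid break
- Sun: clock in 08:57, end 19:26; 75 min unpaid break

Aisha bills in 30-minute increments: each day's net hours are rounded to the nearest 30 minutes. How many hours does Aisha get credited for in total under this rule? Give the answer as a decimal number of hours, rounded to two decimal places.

Thu: 09:57–21:31 = 11 h 34 min → rounds to 11 h 30 min
Fri: 09:10–18:59 = 9 h 49 min → rounds to 10 h 0 min
Sat: 06:34–11:48 = 5 h 14 min − 10 min = 5 h 4 min → rounds to 5 h 0 min
Sun: 08:57–19:26 = 10 h 29 min − 75 min = 9 h 14 min → rounds to 9 h 0 min
Total credited: 35 h 30 min.

35.50 hours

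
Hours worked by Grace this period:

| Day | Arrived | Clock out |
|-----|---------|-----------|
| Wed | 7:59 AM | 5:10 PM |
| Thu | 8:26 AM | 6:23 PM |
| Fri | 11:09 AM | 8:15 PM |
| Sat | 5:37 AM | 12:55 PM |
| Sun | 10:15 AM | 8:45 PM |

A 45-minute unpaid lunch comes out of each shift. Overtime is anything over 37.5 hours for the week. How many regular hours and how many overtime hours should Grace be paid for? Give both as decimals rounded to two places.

Regular 37.50 hours, overtime 4.78 hours

Wed: 7:59 AM–5:10 PM = 9 h 11 min; less 45 min break → 8 h 26 min
Thu: 8:26 AM–6:23 PM = 9 h 57 min; less 45 min break → 9 h 12 min
Fri: 11:09 AM–8:15 PM = 9 h 6 min; less 45 min break → 8 h 21 min
Sat: 5:37 AM–12:55 PM = 7 h 18 min; less 45 min break → 6 h 33 min
Sun: 10:15 AM–8:45 PM = 10 h 30 min; less 45 min break → 9 h 45 min
Total worked: 42 h 17 min = 42.28 h.
Threshold 37.5 h → overtime 4 h 47 min, regular 37 h 30 min.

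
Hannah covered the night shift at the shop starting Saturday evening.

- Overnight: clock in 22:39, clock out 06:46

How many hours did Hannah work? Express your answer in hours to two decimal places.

8.12 hours

Overnight: 22:39 → midnight = 1 h 21 min; midnight → 06:46 = 6 h 46 min; span 8 h 7 min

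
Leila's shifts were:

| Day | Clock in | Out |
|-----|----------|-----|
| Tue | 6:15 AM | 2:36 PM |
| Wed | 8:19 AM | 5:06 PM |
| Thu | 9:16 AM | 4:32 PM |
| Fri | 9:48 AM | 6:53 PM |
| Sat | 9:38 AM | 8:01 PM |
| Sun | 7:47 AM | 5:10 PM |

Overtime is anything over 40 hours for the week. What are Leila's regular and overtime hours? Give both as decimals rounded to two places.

Regular 40.00 hours, overtime 13.25 hours

Tue: 6:15 AM–2:36 PM = 8 h 21 min
Wed: 8:19 AM–5:06 PM = 8 h 47 min
Thu: 9:16 AM–4:32 PM = 7 h 16 min
Fri: 9:48 AM–6:53 PM = 9 h 5 min
Sat: 9:38 AM–8:01 PM = 10 h 23 min
Sun: 7:47 AM–5:10 PM = 9 h 23 min
Total worked: 53 h 15 min = 53.25 h.
Threshold 40 h → overtime 13 h 15 min, regular 40 h 0 min.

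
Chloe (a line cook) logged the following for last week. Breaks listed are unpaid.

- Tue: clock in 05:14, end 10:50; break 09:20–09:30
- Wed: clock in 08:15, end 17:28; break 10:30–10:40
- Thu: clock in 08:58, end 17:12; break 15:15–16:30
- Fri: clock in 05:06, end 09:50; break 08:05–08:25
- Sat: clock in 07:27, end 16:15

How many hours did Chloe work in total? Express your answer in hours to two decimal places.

34.67 hours

Tue: 05:14–10:50 = 5 h 36 min; less 10 min break → 5 h 26 min
Wed: 08:15–17:28 = 9 h 13 min; less 10 min break → 9 h 3 min
Thu: 08:58–17:12 = 8 h 14 min; less 75 min break → 6 h 59 min
Fri: 05:06–09:50 = 4 h 44 min; less 20 min break → 4 h 24 min
Sat: 07:27–16:15 = 8 h 48 min
Total: 5 h 26 min + 9 h 3 min + 6 h 59 min + 4 h 24 min + 8 h 48 min = 34 h 40 min.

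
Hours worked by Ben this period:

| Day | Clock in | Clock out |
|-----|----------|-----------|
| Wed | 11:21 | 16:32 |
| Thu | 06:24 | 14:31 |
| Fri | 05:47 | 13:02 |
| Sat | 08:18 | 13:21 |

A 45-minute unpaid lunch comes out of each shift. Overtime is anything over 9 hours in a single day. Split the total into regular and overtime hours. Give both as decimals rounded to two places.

Regular 22.60 hours, overtime 0.00 hours

Wed: 11:21–16:32 = 5 h 11 min; less 45 min break → 4 h 26 min
Thu: 06:24–14:31 = 8 h 7 min; less 45 min break → 7 h 22 min
Fri: 05:47–13:02 = 7 h 15 min; less 45 min break → 6 h 30 min
Sat: 08:18–13:21 = 5 h 3 min; less 45 min break → 4 h 18 min
Wed reg 4 h 26 min / OT 0 h 0 min; Thu reg 7 h 22 min / OT 0 h 0 min; Fri reg 6 h 30 min / OT 0 h 0 min; Sat reg 4 h 18 min / OT 0 h 0 min.
Totals: regular 22 h 36 min, overtime 0 h 0 min.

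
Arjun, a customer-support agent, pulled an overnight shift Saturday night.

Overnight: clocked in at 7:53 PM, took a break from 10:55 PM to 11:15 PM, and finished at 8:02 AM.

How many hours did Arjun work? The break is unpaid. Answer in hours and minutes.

Overnight: 7:53 PM → midnight = 4 h 7 min; midnight → 8:02 AM = 8 h 2 min; span 12 h 9 min; less 20 min break → 11 h 49 min

11 h 49 min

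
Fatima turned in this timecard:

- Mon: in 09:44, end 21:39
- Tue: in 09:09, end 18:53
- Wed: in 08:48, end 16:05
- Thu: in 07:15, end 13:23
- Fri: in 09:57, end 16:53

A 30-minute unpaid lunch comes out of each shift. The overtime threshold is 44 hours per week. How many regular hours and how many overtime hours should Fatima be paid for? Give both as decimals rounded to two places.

Regular 39.50 hours, overtime 0.00 hours

Mon: 09:44–21:39 = 11 h 55 min; less 30 min break → 11 h 25 min
Tue: 09:09–18:53 = 9 h 44 min; less 30 min break → 9 h 14 min
Wed: 08:48–16:05 = 7 h 17 min; less 30 min break → 6 h 47 min
Thu: 07:15–13:23 = 6 h 8 min; less 30 min break → 5 h 38 min
Fri: 09:57–16:53 = 6 h 56 min; less 30 min break → 6 h 26 min
Total worked: 39 h 30 min = 39.50 h.
Threshold 44 h → overtime 0 h 0 min, regular 39 h 30 min.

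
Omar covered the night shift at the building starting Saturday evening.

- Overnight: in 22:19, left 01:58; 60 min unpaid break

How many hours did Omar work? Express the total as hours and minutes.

2 h 39 min

Overnight: 22:19 → midnight = 1 h 41 min; midnight → 01:58 = 1 h 58 min; span 3 h 39 min; less 60 min break → 2 h 39 min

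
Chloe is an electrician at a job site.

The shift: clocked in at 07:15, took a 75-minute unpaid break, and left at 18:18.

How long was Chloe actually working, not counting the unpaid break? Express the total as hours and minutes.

9 h 48 min

The shift: 07:15–18:18 = 11 h 3 min; less 75 min break → 9 h 48 min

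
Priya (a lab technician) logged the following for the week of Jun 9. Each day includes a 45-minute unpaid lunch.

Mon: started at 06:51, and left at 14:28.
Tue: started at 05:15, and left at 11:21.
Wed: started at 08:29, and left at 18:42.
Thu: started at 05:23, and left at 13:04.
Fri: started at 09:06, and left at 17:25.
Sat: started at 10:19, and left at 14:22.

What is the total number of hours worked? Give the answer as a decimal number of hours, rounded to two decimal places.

Mon: 06:51–14:28 = 7 h 37 min; less 45 min break → 6 h 52 min
Tue: 05:15–11:21 = 6 h 6 min; less 45 min break → 5 h 21 min
Wed: 08:29–18:42 = 10 h 13 min; less 45 min break → 9 h 28 min
Thu: 05:23–13:04 = 7 h 41 min; less 45 min break → 6 h 56 min
Fri: 09:06–17:25 = 8 h 19 min; less 45 min break → 7 h 34 min
Sat: 10:19–14:22 = 4 h 3 min; less 45 min break → 3 h 18 min
Total: 6 h 52 min + 5 h 21 min + 9 h 28 min + 6 h 56 min + 7 h 34 min + 3 h 18 min = 39 h 29 min.

39.48 hours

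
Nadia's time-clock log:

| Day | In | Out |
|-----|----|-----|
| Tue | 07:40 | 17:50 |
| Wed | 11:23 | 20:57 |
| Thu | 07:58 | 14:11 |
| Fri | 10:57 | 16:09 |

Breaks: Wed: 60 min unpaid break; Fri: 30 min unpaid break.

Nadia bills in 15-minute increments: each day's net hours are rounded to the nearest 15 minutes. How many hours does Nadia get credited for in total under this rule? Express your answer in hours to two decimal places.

29.75 hours

Tue: 07:40–17:50 = 10 h 10 min → rounds to 10 h 15 min
Wed: 11:23–20:57 = 9 h 34 min − 60 min = 8 h 34 min → rounds to 8 h 30 min
Thu: 07:58–14:11 = 6 h 13 min → rounds to 6 h 15 min
Fri: 10:57–16:09 = 5 h 12 min − 30 min = 4 h 42 min → rounds to 4 h 45 min
Total credited: 29 h 45 min.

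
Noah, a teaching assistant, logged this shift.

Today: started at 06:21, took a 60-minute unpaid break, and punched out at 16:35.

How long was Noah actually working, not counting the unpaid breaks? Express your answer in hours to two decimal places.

Today: 06:21–16:35 = 10 h 14 min; less 60 min break → 9 h 14 min

9.23 hours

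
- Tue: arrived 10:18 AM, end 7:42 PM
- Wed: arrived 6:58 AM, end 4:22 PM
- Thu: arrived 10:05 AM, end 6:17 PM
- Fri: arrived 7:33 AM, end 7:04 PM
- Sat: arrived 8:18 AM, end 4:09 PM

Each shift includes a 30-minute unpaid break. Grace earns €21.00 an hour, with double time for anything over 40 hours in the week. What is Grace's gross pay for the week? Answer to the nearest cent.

€1002.40

Tue: 10:18 AM–7:42 PM = 9 h 24 min; less 30 min break → 8 h 54 min
Wed: 6:58 AM–4:22 PM = 9 h 24 min; less 30 min break → 8 h 54 min
Thu: 10:05 AM–6:17 PM = 8 h 12 min; less 30 min break → 7 h 42 min
Fri: 7:33 AM–7:04 PM = 11 h 31 min; less 30 min break → 11 h 1 min
Sat: 8:18 AM–4:09 PM = 7 h 51 min; less 30 min break → 7 h 21 min
Total worked: 43 h 52 min = 2632 min.
Regular 40 h 0 min = 2400 min at €21.00/h; overtime 3 h 52 min = 232 min at €42.00/h.
Pay = (2400 × €21.00 + 232 × €42.00) ÷ 60 = €1002.40.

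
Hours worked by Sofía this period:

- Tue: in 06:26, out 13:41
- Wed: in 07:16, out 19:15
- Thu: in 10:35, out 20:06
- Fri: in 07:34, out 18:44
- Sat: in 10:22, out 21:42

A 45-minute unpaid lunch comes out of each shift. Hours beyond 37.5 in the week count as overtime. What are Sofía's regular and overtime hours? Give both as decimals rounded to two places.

Regular 37.50 hours, overtime 10.00 hours

Tue: 06:26–13:41 = 7 h 15 min; less 45 min break → 6 h 30 min
Wed: 07:16–19:15 = 11 h 59 min; less 45 min break → 11 h 14 min
Thu: 10:35–20:06 = 9 h 31 min; less 45 min break → 8 h 46 min
Fri: 07:34–18:44 = 11 h 10 min; less 45 min break → 10 h 25 min
Sat: 10:22–21:42 = 11 h 20 min; less 45 min break → 10 h 35 min
Total worked: 47 h 30 min = 47.50 h.
Threshold 37.5 h → overtime 10 h 0 min, regular 37 h 30 min.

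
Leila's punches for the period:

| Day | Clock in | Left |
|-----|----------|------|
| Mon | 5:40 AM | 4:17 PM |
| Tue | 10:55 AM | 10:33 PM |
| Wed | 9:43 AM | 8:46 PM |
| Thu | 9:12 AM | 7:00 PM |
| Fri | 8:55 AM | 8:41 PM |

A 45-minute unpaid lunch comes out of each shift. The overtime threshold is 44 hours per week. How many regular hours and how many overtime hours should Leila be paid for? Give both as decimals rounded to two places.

Regular 44.00 hours, overtime 7.12 hours

Mon: 5:40 AM–4:17 PM = 10 h 37 min; less 45 min break → 9 h 52 min
Tue: 10:55 AM–10:33 PM = 11 h 38 min; less 45 min break → 10 h 53 min
Wed: 9:43 AM–8:46 PM = 11 h 3 min; less 45 min break → 10 h 18 min
Thu: 9:12 AM–7:00 PM = 9 h 48 min; less 45 min break → 9 h 3 min
Fri: 8:55 AM–8:41 PM = 11 h 46 min; less 45 min break → 11 h 1 min
Total worked: 51 h 7 min = 51.12 h.
Threshold 44 h → overtime 7 h 7 min, regular 44 h 0 min.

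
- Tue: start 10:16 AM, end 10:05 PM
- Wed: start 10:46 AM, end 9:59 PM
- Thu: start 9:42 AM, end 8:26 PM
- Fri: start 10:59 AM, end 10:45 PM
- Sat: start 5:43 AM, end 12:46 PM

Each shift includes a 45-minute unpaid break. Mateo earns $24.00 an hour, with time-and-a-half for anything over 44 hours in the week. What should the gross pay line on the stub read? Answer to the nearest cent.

Tue: 10:16 AM–10:05 PM = 11 h 49 min; less 45 min break → 11 h 4 min
Wed: 10:46 AM–9:59 PM = 11 h 13 min; less 45 min break → 10 h 28 min
Thu: 9:42 AM–8:26 PM = 10 h 44 min; less 45 min break → 9 h 59 min
Fri: 10:59 AM–10:45 PM = 11 h 46 min; less 45 min break → 11 h 1 min
Sat: 5:43 AM–12:46 PM = 7 h 3 min; less 45 min break → 6 h 18 min
Total worked: 48 h 50 min = 2930 min.
Regular 44 h 0 min = 2640 min at $24.00/h; overtime 4 h 50 min = 290 min at $36.00/h.
Pay = (2640 × $24.00 + 290 × $36.00) ÷ 60 = $1230.00.

$1230.00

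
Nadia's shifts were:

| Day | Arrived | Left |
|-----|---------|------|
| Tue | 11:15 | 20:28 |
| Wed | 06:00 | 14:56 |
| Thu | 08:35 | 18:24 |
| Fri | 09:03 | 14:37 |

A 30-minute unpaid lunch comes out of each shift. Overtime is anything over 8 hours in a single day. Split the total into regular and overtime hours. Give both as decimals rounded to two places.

Regular 29.07 hours, overtime 2.47 hours

Tue: 11:15–20:28 = 9 h 13 min; less 30 min break → 8 h 43 min
Wed: 06:00–14:56 = 8 h 56 min; less 30 min break → 8 h 26 min
Thu: 08:35–18:24 = 9 h 49 min; less 30 min break → 9 h 19 min
Fri: 09:03–14:37 = 5 h 34 min; less 30 min break → 5 h 4 min
Tue reg 8 h 0 min / OT 0 h 43 min; Wed reg 8 h 0 min / OT 0 h 26 min; Thu reg 8 h 0 min / OT 1 h 19 min; Fri reg 5 h 4 min / OT 0 h 0 min.
Totals: regular 29 h 4 min, overtime 2 h 28 min.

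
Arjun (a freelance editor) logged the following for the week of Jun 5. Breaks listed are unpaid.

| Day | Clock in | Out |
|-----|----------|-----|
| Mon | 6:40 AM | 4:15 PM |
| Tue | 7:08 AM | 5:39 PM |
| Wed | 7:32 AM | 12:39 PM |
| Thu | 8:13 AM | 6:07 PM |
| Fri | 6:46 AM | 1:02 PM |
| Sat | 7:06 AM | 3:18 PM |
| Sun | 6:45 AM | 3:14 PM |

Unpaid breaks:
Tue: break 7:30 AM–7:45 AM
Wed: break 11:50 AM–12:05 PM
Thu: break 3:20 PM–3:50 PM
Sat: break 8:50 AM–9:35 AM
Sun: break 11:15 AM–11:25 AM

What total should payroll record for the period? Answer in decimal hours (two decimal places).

56.15 hours

Mon: 6:40 AM–4:15 PM = 9 h 35 min
Tue: 7:08 AM–5:39 PM = 10 h 31 min; less 15 min break → 10 h 16 min
Wed: 7:32 AM–12:39 PM = 5 h 7 min; less 15 min break → 4 h 52 min
Thu: 8:13 AM–6:07 PM = 9 h 54 min; less 30 min break → 9 h 24 min
Fri: 6:46 AM–1:02 PM = 6 h 16 min
Sat: 7:06 AM–3:18 PM = 8 h 12 min; less 45 min break → 7 h 27 min
Sun: 6:45 AM–3:14 PM = 8 h 29 min; less 10 min break → 8 h 19 min
Total: 9 h 35 min + 10 h 16 min + 4 h 52 min + 9 h 24 min + 6 h 16 min + 7 h 27 min + 8 h 19 min = 56 h 9 min.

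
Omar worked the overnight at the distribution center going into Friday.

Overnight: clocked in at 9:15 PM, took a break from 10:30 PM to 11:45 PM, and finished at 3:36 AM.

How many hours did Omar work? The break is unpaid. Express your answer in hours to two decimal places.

5.10 hours

Overnight: 9:15 PM → midnight = 2 h 45 min; midnight → 3:36 AM = 3 h 36 min; span 6 h 21 min; less 75 min break → 5 h 6 min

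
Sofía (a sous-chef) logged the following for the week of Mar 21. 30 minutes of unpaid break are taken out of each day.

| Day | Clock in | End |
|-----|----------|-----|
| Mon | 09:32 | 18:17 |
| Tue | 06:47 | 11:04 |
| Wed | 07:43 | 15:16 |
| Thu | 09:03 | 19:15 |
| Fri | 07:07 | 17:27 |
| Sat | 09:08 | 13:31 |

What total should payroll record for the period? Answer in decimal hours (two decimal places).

42.50 hours

Mon: 09:32–18:17 = 8 h 45 min; less 30 min break → 8 h 15 min
Tue: 06:47–11:04 = 4 h 17 min; less 30 min break → 3 h 47 min
Wed: 07:43–15:16 = 7 h 33 min; less 30 min break → 7 h 3 min
Thu: 09:03–19:15 = 10 h 12 min; less 30 min break → 9 h 42 min
Fri: 07:07–17:27 = 10 h 20 min; less 30 min break → 9 h 50 min
Sat: 09:08–13:31 = 4 h 23 min; less 30 min break → 3 h 53 min
Total: 8 h 15 min + 3 h 47 min + 7 h 3 min + 9 h 42 min + 9 h 50 min + 3 h 53 min = 42 h 30 min.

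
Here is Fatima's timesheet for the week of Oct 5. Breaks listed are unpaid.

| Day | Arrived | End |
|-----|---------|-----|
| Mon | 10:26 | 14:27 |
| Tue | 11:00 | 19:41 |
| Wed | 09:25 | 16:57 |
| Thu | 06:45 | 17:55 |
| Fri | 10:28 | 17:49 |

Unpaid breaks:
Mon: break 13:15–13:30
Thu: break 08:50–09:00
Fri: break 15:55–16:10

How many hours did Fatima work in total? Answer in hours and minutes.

38 h 5 min

Mon: 10:26–14:27 = 4 h 1 min; less 15 min break → 3 h 46 min
Tue: 11:00–19:41 = 8 h 41 min
Wed: 09:25–16:57 = 7 h 32 min
Thu: 06:45–17:55 = 11 h 10 min; less 10 min break → 11 h 0 min
Fri: 10:28–17:49 = 7 h 21 min; less 15 min break → 7 h 6 min
Total: 3 h 46 min + 8 h 41 min + 7 h 32 min + 11 h 0 min + 7 h 6 min = 38 h 5 min.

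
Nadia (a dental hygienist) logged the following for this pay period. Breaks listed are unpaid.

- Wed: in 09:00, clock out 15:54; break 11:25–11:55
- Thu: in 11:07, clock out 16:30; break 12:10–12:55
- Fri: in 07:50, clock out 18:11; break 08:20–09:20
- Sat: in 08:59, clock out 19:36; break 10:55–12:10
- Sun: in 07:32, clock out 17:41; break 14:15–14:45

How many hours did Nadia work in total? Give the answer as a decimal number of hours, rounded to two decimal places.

39.40 hours

Wed: 09:00–15:54 = 6 h 54 min; less 30 min break → 6 h 24 min
Thu: 11:07–16:30 = 5 h 23 min; less 45 min break → 4 h 38 min
Fri: 07:50–18:11 = 10 h 21 min; less 60 min break → 9 h 21 min
Sat: 08:59–19:36 = 10 h 37 min; less 75 min break → 9 h 22 min
Sun: 07:32–17:41 = 10 h 9 min; less 30 min break → 9 h 39 min
Total: 6 h 24 min + 4 h 38 min + 9 h 21 min + 9 h 22 min + 9 h 39 min = 39 h 24 min.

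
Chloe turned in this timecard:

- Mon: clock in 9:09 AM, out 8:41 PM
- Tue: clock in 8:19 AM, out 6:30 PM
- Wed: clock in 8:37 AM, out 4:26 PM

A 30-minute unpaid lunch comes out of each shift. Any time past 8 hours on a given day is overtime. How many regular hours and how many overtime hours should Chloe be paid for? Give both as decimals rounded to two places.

Mon: 9:09 AM–8:41 PM = 11 h 32 min; less 30 min break → 11 h 2 min
Tue: 8:19 AM–6:30 PM = 10 h 11 min; less 30 min break → 9 h 41 min
Wed: 8:37 AM–4:26 PM = 7 h 49 min; less 30 min break → 7 h 19 min
Mon reg 8 h 0 min / OT 3 h 2 min; Tue reg 8 h 0 min / OT 1 h 41 min; Wed reg 7 h 19 min / OT 0 h 0 min.
Totals: regular 23 h 19 min, overtime 4 h 43 min.

Regular 23.32 hours, overtime 4.72 hours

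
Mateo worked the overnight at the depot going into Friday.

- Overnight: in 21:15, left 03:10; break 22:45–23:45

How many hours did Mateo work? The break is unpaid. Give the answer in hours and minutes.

Overnight: 21:15 → midnight = 2 h 45 min; midnight → 03:10 = 3 h 10 min; span 5 h 55 min; less 60 min break → 4 h 55 min

4 h 55 min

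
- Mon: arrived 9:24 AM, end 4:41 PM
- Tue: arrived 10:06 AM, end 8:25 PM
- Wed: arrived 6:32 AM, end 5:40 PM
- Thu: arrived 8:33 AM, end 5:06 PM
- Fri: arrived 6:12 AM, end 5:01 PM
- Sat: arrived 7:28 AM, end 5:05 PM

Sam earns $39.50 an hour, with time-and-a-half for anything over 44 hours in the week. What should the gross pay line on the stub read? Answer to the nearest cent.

Mon: 9:24 AM–4:41 PM = 7 h 17 min
Tue: 10:06 AM–8:25 PM = 10 h 19 min
Wed: 6:32 AM–5:40 PM = 11 h 8 min
Thu: 8:33 AM–5:06 PM = 8 h 33 min
Fri: 6:12 AM–5:01 PM = 10 h 49 min
Sat: 7:28 AM–5:05 PM = 9 h 37 min
Total worked: 57 h 43 min = 3463 min.
Regular 44 h 0 min = 2640 min at $39.50/h; overtime 13 h 43 min = 823 min at $59.25/h.
Pay = (2640 × $39.50 + 823 × $59.25) ÷ 60 = $2550.71.

$2550.71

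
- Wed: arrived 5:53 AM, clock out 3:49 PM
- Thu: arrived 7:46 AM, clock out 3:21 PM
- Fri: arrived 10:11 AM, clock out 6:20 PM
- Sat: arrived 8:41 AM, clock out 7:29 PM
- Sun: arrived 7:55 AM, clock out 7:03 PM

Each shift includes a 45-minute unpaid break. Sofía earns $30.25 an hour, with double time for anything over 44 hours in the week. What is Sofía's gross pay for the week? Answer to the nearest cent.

Wed: 5:53 AM–3:49 PM = 9 h 56 min; less 45 min break → 9 h 11 min
Thu: 7:46 AM–3:21 PM = 7 h 35 min; less 45 min break → 6 h 50 min
Fri: 10:11 AM–6:20 PM = 8 h 9 min; less 45 min break → 7 h 24 min
Sat: 8:41 AM–7:29 PM = 10 h 48 min; less 45 min break → 10 h 3 min
Sun: 7:55 AM–7:03 PM = 11 h 8 min; less 45 min break → 10 h 23 min
Total worked: 43 h 51 min = 2631 min.
Regular 43 h 51 min = 2631 min at $30.25/h; overtime 0 h 0 min = 0 min at $60.50/h.
Pay = (2631 × $30.25 + 0 × $60.50) ÷ 60 = $1326.46.

$1326.46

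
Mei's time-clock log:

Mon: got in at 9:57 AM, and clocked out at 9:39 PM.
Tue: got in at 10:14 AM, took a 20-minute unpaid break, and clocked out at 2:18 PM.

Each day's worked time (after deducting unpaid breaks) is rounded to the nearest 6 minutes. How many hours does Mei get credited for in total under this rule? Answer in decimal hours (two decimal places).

Mon: 9:57 AM–9:39 PM = 11 h 42 min → rounds to 11 h 42 min
Tue: 10:14 AM–2:18 PM = 4 h 4 min − 20 min = 3 h 44 min → rounds to 3 h 42 min
Total credited: 15 h 24 min.

15.40 hours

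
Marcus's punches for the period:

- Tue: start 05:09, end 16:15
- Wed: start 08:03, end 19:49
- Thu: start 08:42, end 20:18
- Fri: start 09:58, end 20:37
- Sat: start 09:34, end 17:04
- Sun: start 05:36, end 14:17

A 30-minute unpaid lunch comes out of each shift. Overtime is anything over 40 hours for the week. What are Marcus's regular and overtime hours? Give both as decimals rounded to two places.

Tue: 05:09–16:15 = 11 h 6 min; less 30 min break → 10 h 36 min
Wed: 08:03–19:49 = 11 h 46 min; less 30 min break → 11 h 16 min
Thu: 08:42–20:18 = 11 h 36 min; less 30 min break → 11 h 6 min
Fri: 09:58–20:37 = 10 h 39 min; less 30 min break → 10 h 9 min
Sat: 09:34–17:04 = 7 h 30 min; less 30 min break → 7 h 0 min
Sun: 05:36–14:17 = 8 h 41 min; less 30 min break → 8 h 11 min
Total worked: 58 h 18 min = 58.30 h.
Threshold 40 h → overtime 18 h 18 min, regular 40 h 0 min.

Regular 40.00 hours, overtime 18.30 hours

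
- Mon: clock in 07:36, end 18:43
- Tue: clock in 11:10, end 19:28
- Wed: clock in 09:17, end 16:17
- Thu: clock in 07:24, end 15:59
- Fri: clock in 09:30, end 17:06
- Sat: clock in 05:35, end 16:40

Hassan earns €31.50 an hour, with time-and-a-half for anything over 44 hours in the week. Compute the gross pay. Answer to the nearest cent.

Mon: 07:36–18:43 = 11 h 7 min
Tue: 11:10–19:28 = 8 h 18 min
Wed: 09:17–16:17 = 7 h 0 min
Thu: 07:24–15:59 = 8 h 35 min
Fri: 09:30–17:06 = 7 h 36 min
Sat: 05:35–16:40 = 11 h 5 min
Total worked: 53 h 41 min = 3221 min.
Regular 44 h 0 min = 2640 min at €31.50/h; overtime 9 h 41 min = 581 min at €47.25/h.
Pay = (2640 × €31.50 + 581 × €47.25) ÷ 60 = €1843.54.

€1843.54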